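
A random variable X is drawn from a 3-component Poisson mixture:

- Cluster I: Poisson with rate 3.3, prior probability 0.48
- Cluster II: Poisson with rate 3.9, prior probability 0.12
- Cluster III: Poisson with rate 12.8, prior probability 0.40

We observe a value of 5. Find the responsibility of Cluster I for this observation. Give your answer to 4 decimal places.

By Bayes' theorem, P(k | x) = w_k f_k(x) / Σ_j w_j f_j(x).
Poisson probabilities:
  p_I = e^(−3.3)·3.3^5/5! = 0.120286
  p_II = e^(−3.9)·3.9^5/5! = 0.152193
  p_III = e^(−12.8)·12.8^5/5! = 0.00790495
Weight by the priors:
  w_I·p_I = 0.48 × 0.120286 = 0.0577375
  w_II·p_II = 0.12 × 0.152193 = 0.0182631
  w_III·p_III = 0.40 × 0.00790495 = 0.00316198
Evidence: 0.0577375 + 0.0182631 + 0.00316198 = 0.0791626
P(Cluster I | data) = 0.0577375 / 0.0791626 ≈ 0.7294

0.7294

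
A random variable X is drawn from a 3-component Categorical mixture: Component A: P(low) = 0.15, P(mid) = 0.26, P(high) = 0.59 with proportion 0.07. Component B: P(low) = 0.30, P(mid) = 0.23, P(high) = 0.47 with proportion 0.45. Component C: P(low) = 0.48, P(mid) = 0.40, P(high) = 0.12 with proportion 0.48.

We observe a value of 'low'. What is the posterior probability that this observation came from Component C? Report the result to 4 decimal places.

0.6129

P(component k | x) = π_k·f_k(x) / marginal(x), where marginal(x) = Σ_j π_j·f_j(x).
Categorical probabilities:
  p_A = P(low | comp) = 0.15
  p_B = P(low | comp) = 0.30
  p_C = P(low | comp) = 0.48
Prior × likelihood for each component:
  π_A·p_A = 0.07 × 0.15 = 0.0105
  π_B·p_B = 0.45 × 0.3 = 0.135
  π_C·p_C = 0.48 × 0.48 = 0.2304
Normaliser: 0.0105 + 0.135 + 0.2304 = 0.3759
P(Component C | data) = 0.2304 / 0.3759 ≈ 0.6129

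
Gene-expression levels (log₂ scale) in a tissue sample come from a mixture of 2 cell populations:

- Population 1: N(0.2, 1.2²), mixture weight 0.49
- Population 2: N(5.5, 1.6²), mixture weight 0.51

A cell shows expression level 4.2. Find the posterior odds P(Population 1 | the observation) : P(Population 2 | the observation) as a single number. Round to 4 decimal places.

0.0069

Since P(k|x) ∝ w_k f_k(x), the posterior odds are w_i f_i(x) / (w_j f_j(x)).
Evaluate each component's likelihood at the observed value:
  f_1 = 0.00128523
  f_2 = 0.179242
0.000629764 / 0.0914133 ≈ 0.0069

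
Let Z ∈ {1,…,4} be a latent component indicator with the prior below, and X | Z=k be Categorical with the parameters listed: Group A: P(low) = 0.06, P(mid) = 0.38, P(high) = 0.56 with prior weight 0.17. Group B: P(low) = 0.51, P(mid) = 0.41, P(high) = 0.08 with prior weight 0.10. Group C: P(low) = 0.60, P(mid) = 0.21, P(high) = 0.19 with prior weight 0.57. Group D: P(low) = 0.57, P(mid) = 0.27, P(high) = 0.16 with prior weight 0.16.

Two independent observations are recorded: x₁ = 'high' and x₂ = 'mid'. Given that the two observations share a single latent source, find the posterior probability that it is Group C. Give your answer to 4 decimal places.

0.3291

P(component k | x) = π_k·f_k(x) / marginal(x), where marginal(x) = Σ_j π_j·f_j(x).
Since both observations come from the same component, the likelihood for component k is f_k(x₁)·f_k(x₂).
  f_A = [P(high | comp) = 0.56] × [0.38] = 0.2128
  f_B = [P(high | comp) = 0.08] × [0.41] = 0.0328
  f_C = [P(high | comp) = 0.19] × [0.21] = 0.0399
  f_D = [P(high | comp) = 0.16] × [0.27] = 0.0432
Weight by the priors:
  π_A·f_A = 0.17 × 0.2128 = 0.036176
  π_B·f_B = 0.10 × 0.0328 = 0.00328
  π_C·f_C = 0.57 × 0.0399 = 0.022743
  π_D·f_D = 0.16 × 0.0432 = 0.006912
Evidence: 0.036176 + 0.00328 + 0.022743 + 0.006912 = 0.069111
So the posterior for Group C is 0.022743 / 0.069111 ≈ 0.3291.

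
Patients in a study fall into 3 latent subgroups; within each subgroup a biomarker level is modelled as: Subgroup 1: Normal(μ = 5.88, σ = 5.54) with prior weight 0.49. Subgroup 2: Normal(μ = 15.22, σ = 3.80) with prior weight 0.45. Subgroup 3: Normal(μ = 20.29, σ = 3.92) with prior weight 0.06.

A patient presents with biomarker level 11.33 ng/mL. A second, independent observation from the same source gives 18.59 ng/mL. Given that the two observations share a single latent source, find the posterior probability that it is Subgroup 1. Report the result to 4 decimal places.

0.0528

Apply Bayes' rule: the posterior for each component is proportional to its prior times its likelihood at x.
Since both observations come from the same component, the likelihood for component k is f_k(x₁)·f_k(x₂).
  f_1 = [(1/(5.54·√(2π)))·exp(−(11.33−5.88)²/(2·5.54²)) = 0.072011·exp(-0.48389) = 0.0443865] × [0.00518148] = 0.000229988
  f_2 = [(1/(3.80·√(2π)))·exp(−(11.33−15.22)²/(2·3.80²)) = 0.104985·exp(-0.52396) = 0.0621687] × [0.0708504] = 0.00440468
  f_3 = [(1/(3.92·√(2π)))·exp(−(11.33−20.29)²/(2·3.92²)) = 0.101771·exp(-2.61224) = 0.0074669] × [0.092637] = 0.000691711
Multiply by the mixture weights:
  π_1·f_1 = 0.49 × 0.000229988 = 0.000112694
  π_2·f_2 = 0.45 × 0.00440468 = 0.0019821
  π_3·f_3 = 0.06 × 0.000691711 = 4.15027e-05
Evidence: 0.000112694 + 0.0019821 + 4.15027e-05 = 0.0021363
Responsibility of Subgroup 1: 0.000112694 / 0.0021363 ≈ 0.0528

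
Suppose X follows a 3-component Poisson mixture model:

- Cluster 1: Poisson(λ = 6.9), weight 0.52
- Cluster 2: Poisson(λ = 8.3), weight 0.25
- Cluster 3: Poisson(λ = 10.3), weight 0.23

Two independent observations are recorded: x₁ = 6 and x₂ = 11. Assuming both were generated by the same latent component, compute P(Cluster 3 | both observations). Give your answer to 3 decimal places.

0.211

Apply Bayes' rule: the posterior for each component is proportional to its prior times its likelihood at x.
Since both observations come from the same component, the likelihood for component k is f_k(x₁)·f_k(x₂).
  L_1 = [e^(−6.9)·6.9^6/6! = 0.151053] × [0.042614] = 0.00643698
  L_2 = [e^(−8.3)·8.3^6/6! = 0.112847] × [0.0801787] = 0.00904797
  L_3 = [e^(−10.3)·10.3^6/6! = 0.0557773] × [0.116633] = 0.00650546
Unnormalised posteriors:
  π_1·L_1 = 0.52 × 0.00643698 = 0.00334723
  π_2·L_2 = 0.25 × 0.00904797 = 0.00226199
  π_3·L_3 = 0.23 × 0.00650546 = 0.00149626
Sum: 0.00334723 + 0.00226199 + 0.00149626 = 0.00710548
So the posterior for Cluster 3 is 0.00149626 / 0.00710548 ≈ 0.211.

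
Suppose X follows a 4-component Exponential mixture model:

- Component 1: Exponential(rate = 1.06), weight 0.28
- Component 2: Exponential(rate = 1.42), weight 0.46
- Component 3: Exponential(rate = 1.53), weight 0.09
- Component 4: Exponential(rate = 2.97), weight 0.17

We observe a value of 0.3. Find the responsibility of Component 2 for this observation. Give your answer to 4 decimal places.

P(component k | x) = P(Z=k)·f_k(x) / marginal(x), where marginal(x) = Σ_j P(Z=j)·f_j(x).
Component likelihoods at x = 0.3:
  f_1 = 0.771259
  f_2 = 0.927425
  f_3 = 0.96683
  f_4 = 1.21843
Multiply by the mixture weights:
  P(Z=1)·f_1 = 0.28 × 0.771259 = 0.215953
  P(Z=2)·f_2 = 0.46 × 0.927425 = 0.426616
  P(Z=3)·f_3 = 0.09 × 0.96683 = 0.0870147
  P(Z=4)·f_4 = 0.17 × 1.21843 = 0.207133
Marginal: 0.215953 + 0.426616 + 0.0870147 + 0.207133 = 0.936716
Responsibility of Component 2: 0.426616 / 0.936716 ≈ 0.4554

0.4554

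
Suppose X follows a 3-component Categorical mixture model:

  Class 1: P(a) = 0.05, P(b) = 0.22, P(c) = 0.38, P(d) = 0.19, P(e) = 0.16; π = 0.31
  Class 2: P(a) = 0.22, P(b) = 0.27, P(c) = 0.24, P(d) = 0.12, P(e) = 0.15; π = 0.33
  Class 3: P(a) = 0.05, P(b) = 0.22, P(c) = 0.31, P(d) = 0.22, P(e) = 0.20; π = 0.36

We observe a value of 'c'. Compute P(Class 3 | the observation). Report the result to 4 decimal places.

0.3616

Apply Bayes' rule: the posterior for each component is proportional to its prior times its likelihood at x.
Categorical probabilities:
  p_1 = 0.38
  p_2 = 0.24
  p_3 = 0.31
Prior × likelihood for each component:
  π_1·p_1 = 0.31 × 0.38 = 0.1178
  π_2·p_2 = 0.33 × 0.24 = 0.0792
  π_3·p_3 = 0.36 × 0.31 = 0.1116
Sum: 0.1178 + 0.0792 + 0.1116 = 0.3086
Responsibility of Class 3: 0.1116 / 0.3086 ≈ 0.3616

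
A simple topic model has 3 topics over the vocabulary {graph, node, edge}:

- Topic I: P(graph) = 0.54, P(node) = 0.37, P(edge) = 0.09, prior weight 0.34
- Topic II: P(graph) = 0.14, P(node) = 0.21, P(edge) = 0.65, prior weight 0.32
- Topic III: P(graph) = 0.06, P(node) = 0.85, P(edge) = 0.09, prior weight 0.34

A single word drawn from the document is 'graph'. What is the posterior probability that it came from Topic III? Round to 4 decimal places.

0.0820

By Bayes' theorem, P(k | x) = π_k f_k(x) / Σ_j π_j f_j(x).
Evaluate each component's likelihood at the observed value:
  f_I = P(graph | comp) = 0.54
  f_II = P(graph | comp) = 0.14
  f_III = P(graph | comp) = 0.06
Prior × likelihood for each component:
  π_I·f_I = 0.34 × 0.54 = 0.1836
  π_II·f_II = 0.32 × 0.14 = 0.0448
  π_III·f_III = 0.34 × 0.06 = 0.0204
Denominator: 0.1836 + 0.0448 + 0.0204 = 0.2488
Responsibility of Topic III: 0.0204 / 0.2488 ≈ 0.0820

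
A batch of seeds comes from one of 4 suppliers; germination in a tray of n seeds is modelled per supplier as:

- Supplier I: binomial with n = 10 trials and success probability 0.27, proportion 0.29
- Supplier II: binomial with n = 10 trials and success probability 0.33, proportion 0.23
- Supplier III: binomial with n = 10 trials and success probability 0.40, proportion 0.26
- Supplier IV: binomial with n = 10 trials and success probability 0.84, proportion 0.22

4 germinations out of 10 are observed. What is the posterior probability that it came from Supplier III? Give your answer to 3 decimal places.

0.392

P(component k | x) = π_k·f_k(x) / marginal(x), where marginal(x) = Σ_j π_j·f_j(x).
Component likelihoods at x = 4 germinations out of 10:
  L_I = C(10,4)·0.27^4·0.73^6 = 210·0.00531441·0.151334 = 0.168893
  L_II = C(10,4)·0.33^4·0.67^6 = 210·0.0118592·0.0904584 = 0.225281
  L_III = C(10,4)·0.40^4·0.60^6 = 210·0.0256·0.046656 = 0.250823
  L_IV = C(10,4)·0.84^4·0.16^6 = 210·0.497871·1.67772e-05 = 0.00175411
Prior × likelihood for each component:
  π_I·L_I = 0.29 × 0.168893 = 0.048979
  π_II·L_II = 0.23 × 0.225281 = 0.0518145
  π_III·L_III = 0.26 × 0.250823 = 0.0652139
  π_IV·L_IV = 0.22 × 0.00175411 = 0.000385904
Denominator: 0.048979 + 0.0518145 + 0.0652139 + 0.000385904 = 0.166393
Responsibility of Supplier III: 0.0652139 / 0.166393 ≈ 0.392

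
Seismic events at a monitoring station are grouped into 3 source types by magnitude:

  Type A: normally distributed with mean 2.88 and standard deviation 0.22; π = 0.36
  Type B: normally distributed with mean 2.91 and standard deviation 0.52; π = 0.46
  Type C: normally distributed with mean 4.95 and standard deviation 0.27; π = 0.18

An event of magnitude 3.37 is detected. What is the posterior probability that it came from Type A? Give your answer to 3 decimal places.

By Bayes' theorem, P(k | x) = π_k f_k(x) / Σ_j π_j f_j(x).
Normal densities:
  f_A = 0.151801
  f_B = 0.518775
  f_C = 5.41401e-08
Multiply by the mixture weights:
  π_A·f_A = 0.36 × 0.151801 = 0.0546485
  π_B·f_B = 0.46 × 0.518775 = 0.238637
  π_C·f_C = 0.18 × 5.41401e-08 = 9.74522e-09
Evidence: 0.0546485 + 0.238637 + 9.74522e-09 = 0.293285
P(Type A | data) = 0.0546485 / 0.293285 ≈ 0.186

0.186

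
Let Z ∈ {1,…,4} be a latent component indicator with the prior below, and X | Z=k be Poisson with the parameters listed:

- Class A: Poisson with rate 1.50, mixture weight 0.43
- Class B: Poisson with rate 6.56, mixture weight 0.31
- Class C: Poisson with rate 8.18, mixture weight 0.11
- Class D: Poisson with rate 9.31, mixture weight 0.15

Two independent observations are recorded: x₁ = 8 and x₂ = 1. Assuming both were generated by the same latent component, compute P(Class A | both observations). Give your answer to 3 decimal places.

Posterior ∝ prior × likelihood, so P(k | x) ∝ π_k f_k(x); normalise over all components.
Since both observations come from the same component, the likelihood for component k is f_k(x₁)·f_k(x₂).
  p_A = [0.00014183] × [0.334695] = 4.74698e-05
  p_B = [0.120431] × [0.00928821] = 0.00111859
  p_C = [0.139308] × [0.00229205] = 0.000319302
  p_D = [0.126705] × [0.00084269] = 0.000106773
Multiply by the mixture weights:
  π_A·p_A = 0.43 × 4.74698e-05 = 2.0412e-05
  π_B·p_B = 0.31 × 0.00111859 = 0.000346762
  π_C·p_C = 0.11 × 0.000319302 = 3.51232e-05
  π_D·p_D = 0.15 × 0.000106773 = 1.6016e-05
Marginal: 2.0412e-05 + 0.000346762 + 3.51232e-05 + 1.6016e-05 = 0.000418314
Responsibility of Class A: 2.0412e-05 / 0.000418314 ≈ 0.049

0.049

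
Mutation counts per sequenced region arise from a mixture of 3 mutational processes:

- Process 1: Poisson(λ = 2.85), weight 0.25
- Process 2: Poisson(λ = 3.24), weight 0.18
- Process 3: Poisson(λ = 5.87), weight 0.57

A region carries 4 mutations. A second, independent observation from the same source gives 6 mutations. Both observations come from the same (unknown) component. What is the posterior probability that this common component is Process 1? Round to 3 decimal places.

0.104

Posterior ∝ prior × likelihood, so P(k | x) ∝ π_k f_k(x); normalise over all components.
Since both observations come from the same component, the likelihood for component k is f_k(x₁)·f_k(x₂).
  L_1 = [0.159012] × [0.0430524] = 0.00684583
  L_2 = [0.179827] × [0.062925] = 0.0113156
  L_3 = [0.139647] × [0.160394] = 0.0223986
Weight by the priors:
  π_1·L_1 = 0.25 × 0.00684583 = 0.00171146
  π_2·L_2 = 0.18 × 0.0113156 = 0.00203681
  π_3·L_3 = 0.57 × 0.0223986 = 0.0127672
Normaliser: 0.00171146 + 0.00203681 + 0.0127672 = 0.0165154
Responsibility of Process 1: 0.00171146 / 0.0165154 ≈ 0.104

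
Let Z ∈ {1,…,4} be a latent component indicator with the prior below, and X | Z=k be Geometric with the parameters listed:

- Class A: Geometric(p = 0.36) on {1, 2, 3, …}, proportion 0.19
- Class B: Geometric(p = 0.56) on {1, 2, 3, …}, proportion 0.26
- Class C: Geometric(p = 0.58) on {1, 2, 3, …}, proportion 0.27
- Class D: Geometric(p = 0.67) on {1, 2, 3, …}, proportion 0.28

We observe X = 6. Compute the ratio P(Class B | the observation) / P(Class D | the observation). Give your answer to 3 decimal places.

3.271

Since P(k|x) ∝ P(Z=k) f_k(x), the posterior odds are P(Z=i) f_i(x) / (P(Z=j) f_j(x)).
Component likelihoods at x = 6:
  p_A = 0.0386547
  p_B = 0.00923531
  p_C = 0.00758009
  p_D = 0.00262207
0.00240118 / 0.00073418 ≈ 3.271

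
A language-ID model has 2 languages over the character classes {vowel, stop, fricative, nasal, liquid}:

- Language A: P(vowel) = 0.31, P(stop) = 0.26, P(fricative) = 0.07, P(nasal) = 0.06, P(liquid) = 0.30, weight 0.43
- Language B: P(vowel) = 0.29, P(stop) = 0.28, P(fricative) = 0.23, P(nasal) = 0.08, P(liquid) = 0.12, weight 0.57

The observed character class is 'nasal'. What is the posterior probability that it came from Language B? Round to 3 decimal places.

Apply Bayes' rule: the posterior for each component is proportional to its prior times its likelihood at x.
Evaluate each component's likelihood at the observed value:
  f_A = 0.06
  f_B = 0.08
Unnormalised posteriors:
  π_A·f_A = 0.43 × 0.06 = 0.0258
  π_B·f_B = 0.57 × 0.08 = 0.0456
Evidence: 0.0258 + 0.0456 = 0.0714
So the posterior for Language B is 0.0456 / 0.0714 ≈ 0.639.

0.639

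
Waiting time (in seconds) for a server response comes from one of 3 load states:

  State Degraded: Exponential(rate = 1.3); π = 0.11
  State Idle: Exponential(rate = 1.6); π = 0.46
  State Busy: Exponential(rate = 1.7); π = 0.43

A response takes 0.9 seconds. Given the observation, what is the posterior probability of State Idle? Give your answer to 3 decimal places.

P(component k | x) = π_k·f_k(x) / marginal(x), where marginal(x) = Σ_j π_j·f_j(x).
Component likelihoods at x = 0.9 seconds:
  f_Degraded = 0.403477
  f_Idle = 0.379084
  f_Busy = 0.368111
Multiply by the mixture weights:
  π_Degraded·f_Degraded = 0.11 × 0.403477 = 0.0443825
  π_Idle·f_Idle = 0.46 × 0.379084 = 0.174379
  π_Busy·f_Busy = 0.43 × 0.368111 = 0.158288
Sum: 0.0443825 + 0.174379 + 0.158288 = 0.377049
Responsibility of State Idle: 0.174379 / 0.377049 ≈ 0.462

0.462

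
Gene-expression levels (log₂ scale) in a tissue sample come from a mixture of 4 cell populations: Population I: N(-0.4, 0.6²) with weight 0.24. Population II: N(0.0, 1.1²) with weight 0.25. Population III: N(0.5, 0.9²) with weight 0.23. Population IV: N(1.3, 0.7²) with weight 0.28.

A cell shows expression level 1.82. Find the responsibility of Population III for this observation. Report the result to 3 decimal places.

0.194

By Bayes' theorem, P(k | x) = P(Z=k) f_k(x) / Σ_j P(Z=j) f_j(x).
Normal densities:
  L_I = (1/(0.6·√(2π)))·exp(−(1.82−-0.4)²/(2·0.6²)) = 0.664904·exp(-6.84500) = 0.000707967
  L_II = (1/(1.1·√(2π)))·exp(−(1.82−0.0)²/(2·1.1²)) = 0.362675·exp(-1.36876) = 0.0922725
  L_III = (1/(0.9·√(2π)))·exp(−(1.82−0.5)²/(2·0.9²)) = 0.443269·exp(-1.07556) = 0.151203
  L_IV = (1/(0.7·√(2π)))·exp(−(1.82−1.3)²/(2·0.7²)) = 0.569918·exp(-0.27592) = 0.432496
Weight by the priors:
  P(Z=I)·L_I = 0.24 × 0.000707967 = 0.000169912
  P(Z=II)·L_II = 0.25 × 0.0922725 = 0.0230681
  P(Z=III)·L_III = 0.23 × 0.151203 = 0.0347766
  P(Z=IV)·L_IV = 0.28 × 0.432496 = 0.121099
Sum: 0.000169912 + 0.0230681 + 0.0347766 + 0.121099 = 0.179114
P(Population III | x) = 0.0347766 / 0.179114 ≈ 0.194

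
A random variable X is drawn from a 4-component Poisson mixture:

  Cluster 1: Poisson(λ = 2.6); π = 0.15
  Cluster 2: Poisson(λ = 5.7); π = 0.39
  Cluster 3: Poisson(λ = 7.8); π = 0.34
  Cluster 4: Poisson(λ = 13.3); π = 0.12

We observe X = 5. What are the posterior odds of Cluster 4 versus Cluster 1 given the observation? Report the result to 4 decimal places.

0.0632

The posterior odds equal the prior odds times the likelihood ratio: (P(Z=i)/P(Z=j))·(f_i(x)/f_j(x)).
Evaluate each component's likelihood at the observed value:
  L_1 = e^(−2.6)·2.6^5/5! = 0.0735394
  L_2 = e^(−5.7)·5.7^5/5! = 0.16777
  L_3 = e^(−7.8)·7.8^5/5! = 0.0985814
  L_4 = e^(−13.3)·13.3^5/5! = 0.00580711
Posterior odds = (P(Z=4)·L_4) / (P(Z=1)·L_1) = (0.12·0.00580711) / (0.15·0.0735394) = 0.000696854 / 0.0110309 ≈ 0.0632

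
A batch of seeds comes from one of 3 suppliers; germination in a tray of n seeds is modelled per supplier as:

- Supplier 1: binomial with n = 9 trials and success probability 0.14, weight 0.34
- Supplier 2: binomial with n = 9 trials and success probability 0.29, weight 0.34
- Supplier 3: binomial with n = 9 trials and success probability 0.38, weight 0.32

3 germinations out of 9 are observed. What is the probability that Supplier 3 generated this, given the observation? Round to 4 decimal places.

0.4092

The responsibility of component k is π_k f_k(x) divided by Σ_j π_j f_j(x).
Evaluate each component's likelihood at the observed value:
  p_1 = 0.0932511
  p_2 = 0.262436
  p_3 = 0.261806
Multiply by the mixture weights:
  π_1·p_1 = 0.34 × 0.0932511 = 0.0317054
  π_2·p_2 = 0.34 × 0.262436 = 0.0892282
  π_3·p_3 = 0.32 × 0.261806 = 0.083778
Normaliser: 0.0317054 + 0.0892282 + 0.083778 = 0.204712
So the posterior for Supplier 3 is 0.083778 / 0.204712 ≈ 0.4092.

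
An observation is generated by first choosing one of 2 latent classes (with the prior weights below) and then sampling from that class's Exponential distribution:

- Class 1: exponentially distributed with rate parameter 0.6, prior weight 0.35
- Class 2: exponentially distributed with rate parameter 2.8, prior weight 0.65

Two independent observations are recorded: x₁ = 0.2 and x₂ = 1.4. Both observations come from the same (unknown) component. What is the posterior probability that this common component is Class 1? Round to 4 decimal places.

P(component k | x) = π_k·f_k(x) / marginal(x), where marginal(x) = Σ_j π_j·f_j(x).
Since both observations come from the same component, the likelihood for component k is f_k(x₁)·f_k(x₂).
  f_1 = [0.6·e^(−0.6·0.2) = 0.6·e^(−0.1200) = 0.532152] × [0.259026] = 0.137841
  f_2 = [2.8·e^(−2.8·0.2) = 2.8·e^(−0.5600) = 1.59939] × [0.0555551] = 0.088854
Multiply by the mixture weights:
  π_1·f_1 = 0.35 × 0.137841 = 0.0482445
  π_2·f_2 = 0.65 × 0.088854 = 0.0577551
Sum: 0.0482445 + 0.0577551 = 0.106
So the posterior for Class 1 is 0.0482445 / 0.106 ≈ 0.4551.

0.4551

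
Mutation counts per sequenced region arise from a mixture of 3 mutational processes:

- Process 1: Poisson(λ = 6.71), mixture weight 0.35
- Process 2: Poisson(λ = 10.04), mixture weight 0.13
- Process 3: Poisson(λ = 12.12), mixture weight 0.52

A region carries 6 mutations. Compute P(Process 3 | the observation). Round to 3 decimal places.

0.167

Posterior ∝ prior × likelihood, so P(k | x) ∝ π_k f_k(x); normalise over all components.
Poisson probabilities:
  f_1 = e^(−6.71)·6.71^6/6! = 0.154485
  f_2 = e^(−10.04)·10.04^6/6! = 0.0620516
  f_3 = e^(−12.12)·12.12^6/6! = 0.0239902
Weight by the priors:
  π_1·f_1 = 0.35 × 0.154485 = 0.0540698
  π_2·f_2 = 0.13 × 0.0620516 = 0.00806671
  π_3·f_3 = 0.52 × 0.0239902 = 0.0124749
Marginal: 0.0540698 + 0.00806671 + 0.0124749 = 0.0746114
P(Process 3 | the observation) = 0.0124749 / 0.0746114 ≈ 0.167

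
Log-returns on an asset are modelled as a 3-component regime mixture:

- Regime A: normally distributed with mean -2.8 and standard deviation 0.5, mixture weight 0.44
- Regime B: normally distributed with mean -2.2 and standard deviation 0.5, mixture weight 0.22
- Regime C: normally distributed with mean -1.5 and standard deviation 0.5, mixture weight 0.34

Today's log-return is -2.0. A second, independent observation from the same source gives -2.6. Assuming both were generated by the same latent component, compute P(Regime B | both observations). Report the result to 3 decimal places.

The responsibility of component k is w_k f_k(x) divided by Σ_j w_j f_j(x).
Since both observations come from the same component, the likelihood for component k is f_k(x₁)·f_k(x₂).
  L_A = [0.221842] × [0.73654] = 0.163395
  L_B = [0.73654] × [0.579383] = 0.426739
  L_C = [0.483941] × [0.0709492] = 0.0343353
Prior × likelihood for each component:
  w_A·L_A = 0.44 × 0.163395 = 0.0718939
  w_B·L_B = 0.22 × 0.426739 = 0.0938826
  w_C·L_C = 0.34 × 0.0343353 = 0.011674
Normaliser: 0.0718939 + 0.0938826 + 0.011674 = 0.177451
Responsibility of Regime B: 0.0938826 / 0.177451 ≈ 0.529

0.529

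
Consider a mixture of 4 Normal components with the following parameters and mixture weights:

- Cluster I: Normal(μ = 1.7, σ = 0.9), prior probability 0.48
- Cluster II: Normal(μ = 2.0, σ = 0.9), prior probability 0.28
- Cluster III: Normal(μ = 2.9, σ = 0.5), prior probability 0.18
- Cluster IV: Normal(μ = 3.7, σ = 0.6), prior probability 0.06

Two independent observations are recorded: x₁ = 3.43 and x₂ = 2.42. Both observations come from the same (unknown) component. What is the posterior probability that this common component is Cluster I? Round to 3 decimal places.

P(component k | x) = w_k·f_k(x) / marginal(x), where marginal(x) = Σ_j w_j·f_j(x).
Since both observations come from the same component, the likelihood for component k is f_k(x₁)·f_k(x₂).
  f_I = [0.069875] × [0.32188] = 0.0224913
  f_II = [0.125448] × [0.397537] = 0.0498703
  f_III = [0.454939] × [0.503289] = 0.228966
  f_IV = [0.600878] × [0.0683121] = 0.0410473
Unnormalised posteriors:
  w_I·f_I = 0.48 × 0.0224913 = 0.0107958
  w_II·f_II = 0.28 × 0.0498703 = 0.0139637
  w_III·f_III = 0.18 × 0.228966 = 0.0412138
  w_IV·f_IV = 0.06 × 0.0410473 = 0.00246284
Normaliser: 0.0107958 + 0.0139637 + 0.0412138 + 0.00246284 = 0.0684362
P(Cluster I | data) = 0.0107958 / 0.0684362 ≈ 0.158

0.158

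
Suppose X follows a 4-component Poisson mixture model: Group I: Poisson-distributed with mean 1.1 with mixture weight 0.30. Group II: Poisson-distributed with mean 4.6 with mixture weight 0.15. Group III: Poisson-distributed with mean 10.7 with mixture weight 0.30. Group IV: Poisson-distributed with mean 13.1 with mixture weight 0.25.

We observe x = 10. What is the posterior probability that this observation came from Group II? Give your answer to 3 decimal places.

0.030

The responsibility of component k is P(Z=k) f_k(x) divided by Σ_j P(Z=j) f_j(x).
Poisson probabilities:
  f_I = 2.37925e-07
  f_II = 0.0117506
  f_III = 0.122215
  f_IV = 0.0838865
Prior × likelihood for each component:
  P(Z=I)·f_I = 0.30 × 2.37925e-07 = 7.13775e-08
  P(Z=II)·f_II = 0.15 × 0.0117506 = 0.00176259
  P(Z=III)·f_III = 0.30 × 0.122215 = 0.0366644
  P(Z=IV)·f_IV = 0.25 × 0.0838865 = 0.0209716
Denominator: 7.13775e-08 + 0.00176259 + 0.0366644 + 0.0209716 = 0.0593987
P(Group II | x) ≈ 0.030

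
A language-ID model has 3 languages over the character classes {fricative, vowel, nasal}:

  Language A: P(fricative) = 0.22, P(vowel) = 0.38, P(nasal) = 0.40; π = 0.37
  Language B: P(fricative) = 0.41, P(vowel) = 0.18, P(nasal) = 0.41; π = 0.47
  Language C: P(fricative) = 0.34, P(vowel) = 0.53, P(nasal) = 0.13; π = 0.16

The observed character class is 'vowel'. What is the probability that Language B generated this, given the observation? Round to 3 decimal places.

0.273

P(component k | x) = π_k·f_k(x) / marginal(x), where marginal(x) = Σ_j π_j·f_j(x).
Categorical probabilities:
  L_A = 0.38
  L_B = 0.18
  L_C = 0.53
Unnormalised posteriors:
  π_A·L_A = 0.37 × 0.38 = 0.1406
  π_B·L_B = 0.47 × 0.18 = 0.0846
  π_C·L_C = 0.16 × 0.53 = 0.0848
Marginal: 0.1406 + 0.0846 + 0.0848 = 0.31
Responsibility of Language B: 0.0846 / 0.31 ≈ 0.273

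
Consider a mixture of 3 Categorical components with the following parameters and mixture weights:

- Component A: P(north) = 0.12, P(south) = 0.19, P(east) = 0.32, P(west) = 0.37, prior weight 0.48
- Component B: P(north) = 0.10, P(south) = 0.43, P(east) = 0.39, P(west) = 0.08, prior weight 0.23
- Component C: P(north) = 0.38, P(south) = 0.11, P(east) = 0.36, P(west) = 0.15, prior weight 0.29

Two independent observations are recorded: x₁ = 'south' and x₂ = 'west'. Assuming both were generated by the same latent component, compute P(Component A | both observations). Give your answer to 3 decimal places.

0.727

By Bayes' theorem, P(k | x) = π_k f_k(x) / Σ_j π_j f_j(x).
Since both observations come from the same component, the likelihood for component k is f_k(x₁)·f_k(x₂).
  L_A = [0.19] × [0.37] = 0.0703
  L_B = [0.43] × [0.08] = 0.0344
  L_C = [0.11] × [0.15] = 0.0165
Unnormalised posteriors:
  π_A·L_A = 0.48 × 0.0703 = 0.033744
  π_B·L_B = 0.23 × 0.0344 = 0.007912
  π_C·L_C = 0.29 × 0.0165 = 0.004785
Sum: 0.033744 + 0.007912 + 0.004785 = 0.046441
Responsibility of Component A: 0.033744 / 0.046441 ≈ 0.727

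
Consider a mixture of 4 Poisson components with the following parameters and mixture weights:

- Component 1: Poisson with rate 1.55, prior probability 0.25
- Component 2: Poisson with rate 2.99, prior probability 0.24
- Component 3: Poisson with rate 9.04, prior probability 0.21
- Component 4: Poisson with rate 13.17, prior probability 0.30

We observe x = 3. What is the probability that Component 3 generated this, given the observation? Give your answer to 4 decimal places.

P(component k | x) = π_k·f_k(x) / marginal(x), where marginal(x) = Σ_j π_j·f_j(x).
Evaluate each component's likelihood at the observed value:
  f_1 = e^(−1.55)·1.55^3/3! = 0.131731
  f_2 = e^(−2.99)·2.99^3/3! = 0.224038
  f_3 = e^(−9.04)·9.04^3/3! = 0.0145993
  f_4 = e^(−13.17)·13.17^3/3! = 0.000726019
Prior × likelihood for each component:
  π_1·f_1 = 0.25 × 0.131731 = 0.0329327
  π_2·f_2 = 0.24 × 0.224038 = 0.0537691
  π_3·f_3 = 0.21 × 0.0145993 = 0.00306585
  π_4·f_4 = 0.30 × 0.000726019 = 0.000217806
Evidence: 0.0329327 + 0.0537691 + 0.00306585 + 0.000217806 = 0.0899855
So the posterior for Component 3 is 0.00306585 / 0.0899855 ≈ 0.0341.

0.0341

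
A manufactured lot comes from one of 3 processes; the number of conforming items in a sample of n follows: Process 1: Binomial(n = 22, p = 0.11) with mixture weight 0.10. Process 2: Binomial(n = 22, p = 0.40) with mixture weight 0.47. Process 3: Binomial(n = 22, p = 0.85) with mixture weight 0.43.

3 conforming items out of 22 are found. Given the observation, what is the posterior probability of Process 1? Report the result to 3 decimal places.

0.888

Posterior ∝ prior × likelihood, so P(k | x) ∝ π_k f_k(x); normalise over all components.
Evaluate each component's likelihood at the observed value:
  L_1 = 0.223928
  L_2 = 0.00600585
  L_3 = 2.09658e-13
Multiply by the mixture weights:
  π_1·L_1 = 0.10 × 0.223928 = 0.0223928
  π_2·L_2 = 0.47 × 0.00600585 = 0.00282275
  π_3·L_3 = 0.43 × 2.09658e-13 = 9.01529e-14
Evidence: 0.0223928 + 0.00282275 + 9.01529e-14 = 0.0252156
P(Process 1 | 3 conforming items out of 22) ≈ 0.888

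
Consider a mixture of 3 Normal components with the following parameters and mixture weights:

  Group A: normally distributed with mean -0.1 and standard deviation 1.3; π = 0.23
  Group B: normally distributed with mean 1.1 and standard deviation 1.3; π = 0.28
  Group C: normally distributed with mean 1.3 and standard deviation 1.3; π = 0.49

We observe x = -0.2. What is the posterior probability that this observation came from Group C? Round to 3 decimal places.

0.387

Apply Bayes' rule: the posterior for each component is proportional to its prior times its likelihood at x.
Evaluate each component's likelihood at the observed value:
  p_A = (1/(1.3·√(2π)))·exp(−(-0.2−-0.1)²/(2·1.3²)) = 0.306879·exp(-0.00296) = 0.305972
  p_B = (1/(1.3·√(2π)))·exp(−(-0.2−1.1)²/(2·1.3²)) = 0.306879·exp(-0.50000) = 0.186131
  p_C = (1/(1.3·√(2π)))·exp(−(-0.2−1.3)²/(2·1.3²)) = 0.306879·exp(-0.66568) = 0.157712
Weight by the priors:
  π_A·p_A = 0.23 × 0.305972 = 0.0703736
  π_B·p_B = 0.28 × 0.186131 = 0.0521168
  π_C·p_C = 0.49 × 0.157712 = 0.077279
Marginal: 0.0703736 + 0.0521168 + 0.077279 = 0.199769
So the posterior for Group C is 0.077279 / 0.199769 ≈ 0.387.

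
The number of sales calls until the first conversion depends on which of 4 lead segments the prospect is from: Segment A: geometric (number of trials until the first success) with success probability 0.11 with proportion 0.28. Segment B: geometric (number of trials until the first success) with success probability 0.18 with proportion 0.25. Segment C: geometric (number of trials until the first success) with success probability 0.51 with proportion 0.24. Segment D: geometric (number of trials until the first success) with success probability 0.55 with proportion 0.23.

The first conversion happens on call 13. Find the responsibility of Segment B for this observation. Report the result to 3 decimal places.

0.352

The responsibility of component k is π_k f_k(x) divided by Σ_j π_j f_j(x).
Geometric probabilities:
  p_A = 0.0271689
  p_B = 0.0166356
  p_C = 9.77064e-05
  p_D = 3.79239e-05
Weight by the priors:
  π_A·p_A = 0.28 × 0.0271689 = 0.0076073
  π_B·p_B = 0.25 × 0.0166356 = 0.0041589
  π_C·p_C = 0.24 × 9.77064e-05 = 2.34495e-05
  π_D·p_D = 0.23 × 3.79239e-05 = 8.72249e-06
Evidence: 0.0076073 + 0.0041589 + 2.34495e-05 + 8.72249e-06 = 0.0117984
Responsibility of Segment B: 0.0041589 / 0.0117984 ≈ 0.352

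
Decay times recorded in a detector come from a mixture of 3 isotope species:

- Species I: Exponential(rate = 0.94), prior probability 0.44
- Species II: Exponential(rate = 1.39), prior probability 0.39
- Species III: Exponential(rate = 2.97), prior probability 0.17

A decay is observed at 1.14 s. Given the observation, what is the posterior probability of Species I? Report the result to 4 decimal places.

0.5248

Posterior ∝ prior × likelihood, so P(k | x) ∝ P(Z=k) f_k(x); normalise over all components.
Exponential densities:
  f_I = 0.321913
  f_II = 0.284991
  f_III = 0.100536
Multiply by the mixture weights:
  P(Z=I)·f_I = 0.44 × 0.321913 = 0.141642
  P(Z=II)·f_II = 0.39 × 0.284991 = 0.111147
  P(Z=III)·f_III = 0.17 × 0.100536 = 0.0170911
Sum: 0.141642 + 0.111147 + 0.0170911 = 0.269879
Responsibility of Species I: 0.141642 / 0.269879 ≈ 0.5248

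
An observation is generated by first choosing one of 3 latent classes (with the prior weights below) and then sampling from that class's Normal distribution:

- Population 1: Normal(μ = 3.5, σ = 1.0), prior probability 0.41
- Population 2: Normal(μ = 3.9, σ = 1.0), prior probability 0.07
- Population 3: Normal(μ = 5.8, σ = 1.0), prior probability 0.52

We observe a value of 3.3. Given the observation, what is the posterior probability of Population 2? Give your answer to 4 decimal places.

Apply Bayes' rule: the posterior for each component is proportional to its prior times its likelihood at x.
Evaluate each component's likelihood at the observed value:
  L_1 = 0.391043
  L_2 = 0.333225
  L_3 = 0.0175283
Weight by the priors:
  w_1·L_1 = 0.41 × 0.391043 = 0.160328
  w_2·L_2 = 0.07 × 0.333225 = 0.0233257
  w_3·L_3 = 0.52 × 0.0175283 = 0.00911472
Marginal: 0.160328 + 0.0233257 + 0.00911472 = 0.192768
P(Population 2 | the observation) = 0.0233257 / 0.192768 ≈ 0.1210

0.1210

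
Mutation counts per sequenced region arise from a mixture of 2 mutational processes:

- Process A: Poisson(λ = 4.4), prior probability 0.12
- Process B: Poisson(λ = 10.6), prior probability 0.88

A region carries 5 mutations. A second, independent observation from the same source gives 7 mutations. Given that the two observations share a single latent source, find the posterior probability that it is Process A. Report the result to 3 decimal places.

0.464

P(component k | x) = π_k·f_k(x) / marginal(x), where marginal(x) = Σ_j π_j·f_j(x).
Since both observations come from the same component, the likelihood for component k is f_k(x₁)·f_k(x₂).
  f_A = [0.168728] × [0.0777754] = 0.0131229
  f_B = [0.027786] × [0.0743343] = 0.00206545
Weight by the priors:
  π_A·f_A = 0.12 × 0.0131229 = 0.00157474
  π_B·f_B = 0.88 × 0.00206545 = 0.0018176
Marginal: 0.00157474 + 0.0018176 = 0.00339234
Responsibility of Process A: 0.00157474 / 0.00339234 ≈ 0.464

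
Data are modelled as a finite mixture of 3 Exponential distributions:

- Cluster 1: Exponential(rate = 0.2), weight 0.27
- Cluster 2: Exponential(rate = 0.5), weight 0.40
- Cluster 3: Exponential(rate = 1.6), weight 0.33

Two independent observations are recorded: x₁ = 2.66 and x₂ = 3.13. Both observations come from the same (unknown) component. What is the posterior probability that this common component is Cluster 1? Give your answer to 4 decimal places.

P(component k | x) = P(Z=k)·f_k(x) / marginal(x), where marginal(x) = Σ_j P(Z=j)·f_j(x).
Since both observations come from the same component, the likelihood for component k is f_k(x₁)·f_k(x₂).
  L_1 = [0.2·e^(−0.2·2.66) = 0.2·e^(−0.5320) = 0.117486] × [0.106945] = 0.0125646
  L_2 = [0.5·e^(−0.5·2.66) = 0.5·e^(−1.3300) = 0.132239] × [0.104544] = 0.0138248
  L_3 = [1.6·e^(−1.6·2.66) = 1.6·e^(−4.2560) = 0.0226862] × [0.0106948] = 0.000242625
Multiply by the mixture weights:
  P(Z=1)·L_1 = 0.27 × 0.0125646 = 0.00339243
  P(Z=2)·L_2 = 0.40 × 0.0138248 = 0.0055299
  P(Z=3)·L_3 = 0.33 × 0.000242625 = 8.00663e-05
Evidence: 0.00339243 + 0.0055299 + 8.00663e-05 = 0.0090024
P(Cluster 1 | data) ≈ 0.3768

0.3768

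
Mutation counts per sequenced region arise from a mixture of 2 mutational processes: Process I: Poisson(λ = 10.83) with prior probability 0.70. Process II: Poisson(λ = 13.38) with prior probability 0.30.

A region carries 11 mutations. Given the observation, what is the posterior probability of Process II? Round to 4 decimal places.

0.2551

P(component k | x) = π_k·f_k(x) / marginal(x), where marginal(x) = Σ_j π_j·f_j(x).
Evaluate each component's likelihood at the observed value:
  p_I = 0.11922
  p_II = 0.0952799
Multiply by the mixture weights:
  π_I·p_I = 0.70 × 0.11922 = 0.0834538
  π_II·p_II = 0.30 × 0.0952799 = 0.028584
Denominator: 0.0834538 + 0.028584 = 0.112038
Responsibility of Process II: 0.028584 / 0.112038 ≈ 0.2551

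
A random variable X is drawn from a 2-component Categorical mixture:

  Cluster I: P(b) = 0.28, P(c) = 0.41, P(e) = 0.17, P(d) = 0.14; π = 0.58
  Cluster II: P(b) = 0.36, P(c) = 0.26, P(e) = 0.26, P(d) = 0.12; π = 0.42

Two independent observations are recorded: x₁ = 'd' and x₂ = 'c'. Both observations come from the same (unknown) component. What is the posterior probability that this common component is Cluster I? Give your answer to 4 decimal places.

Apply Bayes' rule: the posterior for each component is proportional to its prior times its likelihood at x.
Since both observations come from the same component, the likelihood for component k is f_k(x₁)·f_k(x₂).
  f_I = [P(d | comp) = 0.14] × [0.41] = 0.0574
  f_II = [P(d | comp) = 0.12] × [0.26] = 0.0312
Multiply by the mixture weights:
  w_I·f_I = 0.58 × 0.0574 = 0.033292
  w_II·f_II = 0.42 × 0.0312 = 0.013104
Normaliser: 0.033292 + 0.013104 = 0.046396
P(Cluster I | x) ≈ 0.7176

0.7176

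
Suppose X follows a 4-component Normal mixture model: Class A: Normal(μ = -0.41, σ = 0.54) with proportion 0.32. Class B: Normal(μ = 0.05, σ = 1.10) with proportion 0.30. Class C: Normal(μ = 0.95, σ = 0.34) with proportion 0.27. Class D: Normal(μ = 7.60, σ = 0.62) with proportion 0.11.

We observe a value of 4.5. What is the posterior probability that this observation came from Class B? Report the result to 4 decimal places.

Apply Bayes' rule: the posterior for each component is proportional to its prior times its likelihood at x.
Evaluate each component's likelihood at the observed value:
  f_A = 8.23789e-19
  f_B = 0.000101333
  f_C = 2.49136e-24
  f_D = 2.39793e-06
Unnormalised posteriors:
  w_A·f_A = 0.32 × 8.23789e-19 = 2.63613e-19
  w_B·f_B = 0.30 × 0.000101333 = 3.03999e-05
  w_C·f_C = 0.27 × 2.49136e-24 = 6.72668e-25
  w_D·f_D = 0.11 × 2.39793e-06 = 2.63773e-07
Normaliser: 2.63613e-19 + 3.03999e-05 + 6.72668e-25 + 2.63773e-07 = 3.06636e-05
Responsibility of Class B: 3.03999e-05 / 3.06636e-05 ≈ 0.9914

0.9914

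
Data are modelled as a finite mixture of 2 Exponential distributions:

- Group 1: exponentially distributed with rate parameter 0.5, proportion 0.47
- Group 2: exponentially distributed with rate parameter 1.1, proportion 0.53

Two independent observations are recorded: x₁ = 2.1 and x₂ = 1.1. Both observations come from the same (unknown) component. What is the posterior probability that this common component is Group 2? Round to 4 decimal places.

0.4445

By Bayes' theorem, P(k | x) = w_k f_k(x) / Σ_j w_j f_j(x).
Since both observations come from the same component, the likelihood for component k is f_k(x₁)·f_k(x₂).
  L_1 = [0.174969] × [0.288475] = 0.0504741
  L_2 = [0.109187] × [0.328017] = 0.0358153
Multiply by the mixture weights:
  w_1·L_1 = 0.47 × 0.0504741 = 0.0237228
  w_2·L_2 = 0.53 × 0.0358153 = 0.0189821
Marginal: 0.0237228 + 0.0189821 = 0.042705
P(Group 2 | data) = 0.0189821 / 0.042705 ≈ 0.4445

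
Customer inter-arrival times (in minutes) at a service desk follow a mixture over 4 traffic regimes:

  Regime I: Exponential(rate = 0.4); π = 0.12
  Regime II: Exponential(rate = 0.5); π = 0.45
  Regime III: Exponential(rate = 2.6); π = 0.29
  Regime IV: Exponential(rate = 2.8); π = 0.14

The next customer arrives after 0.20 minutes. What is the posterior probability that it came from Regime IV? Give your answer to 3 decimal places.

0.243

P(component k | x) = P(Z=k)·f_k(x) / marginal(x), where marginal(x) = Σ_j P(Z=j)·f_j(x).
Exponential densities:
  L_I = 0.4·e^(−0.4·0.20) = 0.4·e^(−0.0800) = 0.369247
  L_II = 0.5·e^(−0.5·0.20) = 0.5·e^(−0.1000) = 0.452419
  L_III = 2.6·e^(−2.6·0.20) = 2.6·e^(−0.5200) = 1.54575
  L_IV = 2.8·e^(−2.8·0.20) = 2.8·e^(−0.5600) = 1.59939
Prior × likelihood for each component:
  P(Z=I)·L_I = 0.12 × 0.369247 = 0.0443096
  P(Z=II)·L_II = 0.45 × 0.452419 = 0.203588
  P(Z=III)·L_III = 0.29 × 1.54575 = 0.448268
  P(Z=IV)·L_IV = 0.14 × 1.59939 = 0.223914
Marginal: 0.0443096 + 0.203588 + 0.448268 + 0.223914 = 0.92008
P(Regime IV | data) ≈ 0.243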